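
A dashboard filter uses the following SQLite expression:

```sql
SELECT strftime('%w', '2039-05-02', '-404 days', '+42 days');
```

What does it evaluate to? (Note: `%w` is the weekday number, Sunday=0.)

3

First apply '-404 days', '+42 days': 2039-05-02 → 2038-05-05.
2038-05-05 is a Wednesday; with Sunday=0 that is 3.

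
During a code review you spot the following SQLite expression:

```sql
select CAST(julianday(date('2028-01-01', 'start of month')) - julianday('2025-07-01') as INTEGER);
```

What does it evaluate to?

`start of month` rewinds 2028-01-01 to 2028-01-01.
30 days remain in July 2025 after the 1st (31 − 1).
Full months from August 2025 through December 2027 contribute their day counts.
Then 1 day into January 2028.
Total: 30 + 31 + 30 + 31 + 30 + 31 + 31 + 28 + 31 + 30 + 31 + 30 + 31 + 31 + 30 + 31 + 30 + 31 + 31 + 28 + 31 + 30 + 31 + 30 + 31 + 31 + 30 + 31 + 30 + 31 + 1 = 914.

914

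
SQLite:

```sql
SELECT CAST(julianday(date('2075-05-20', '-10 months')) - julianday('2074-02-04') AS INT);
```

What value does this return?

Adding -10 months to 2075-05-20 gives 2074-07-20.
24 days remain in February 2074 after the 4th (28 − 4).
March 2074: 31 days.
April 2074: 30 days.
May 2074: 31 days.
June 2074: 30 days.
Then 20 days into July 2074.
Total: 24 + 31 + 30 + 31 + 30 + 20 = 166.

166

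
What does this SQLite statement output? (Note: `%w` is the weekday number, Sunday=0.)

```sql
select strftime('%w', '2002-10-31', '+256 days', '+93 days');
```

First apply '+256 days', '+93 days': 2002-10-31 → 2003-10-15.
2003-10-15 is a Wednesday; with Sunday=0 that is 3.

3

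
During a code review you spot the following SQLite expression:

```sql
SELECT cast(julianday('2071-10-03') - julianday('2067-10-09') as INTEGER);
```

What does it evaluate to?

22 days remain in October 2067 after the 9th (31 − 9).
Full months from November 2067 through September 2071 contribute their day counts.
Then 3 days into October 2071.
Total: 22 + 30 + 31 + 31 + 29 + 31 + 30 + 31 + 30 + 31 + 31 + 30 + 31 + 30 + 31 + 31 + 28 + 31 + 30 + 31 + 30 + 31 + 31 + 30 + 31 + 30 + 31 + 31 + 28 + 31 + 30 + 31 + 30 + 31 + 31 + 30 + 31 + 30 + 31 + 31 + 28 + 31 + 30 + 31 + 30 + 31 + 31 + 30 + 3 = 1455.

1455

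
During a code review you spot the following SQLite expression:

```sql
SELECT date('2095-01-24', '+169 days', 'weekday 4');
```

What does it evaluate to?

2095-07-14

Applying '+169 days' to 2095-01-24: counting 169 days forward gives 2095-07-12.
`weekday 4` advances to the next Thursday; 2095-07-12 is a Tuesday, so it moves forward to 2095-07-14.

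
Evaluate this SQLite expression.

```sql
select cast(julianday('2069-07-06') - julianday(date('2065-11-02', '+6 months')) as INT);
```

Adding +6 months to 2065-11-02 gives 2066-05-02.
29 days remain in May 2066 after the 2nd (31 − 2).
Full months from June 2066 through June 2069 contribute their day counts.
Then 6 days into July 2069.
Total: 29 + 30 + 31 + 31 + 30 + 31 + 30 + 31 + 31 + 28 + 31 + 30 + 31 + 30 + 31 + 31 + 30 + 31 + 30 + 31 + 31 + 29 + 31 + 30 + 31 + 30 + 31 + 31 + 30 + 31 + 30 + 31 + 31 + 28 + 31 + 30 + 31 + 30 + 6 = 1161.

1161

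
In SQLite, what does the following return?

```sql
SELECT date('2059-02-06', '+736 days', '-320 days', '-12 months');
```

2059-03-28

Applying '+736 days' to 2059-02-06: counting 736 days forward gives 2061-02-11.
Applying '-320 days' to 2061-02-11: counting 320 days back gives 2060-03-28.
Adding -12 months to 2060-03-28 gives 2059-03-28.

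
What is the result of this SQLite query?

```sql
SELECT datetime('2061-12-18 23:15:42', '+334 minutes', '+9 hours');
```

2061-12-19 13:49:42

334 minutes = 5h 34m; +334 minutes from 2061-12-18 23:15:42 is 2061-12-19 04:49:42 (crosses midnight).
+9 hours from 2061-12-19 04:49:42 is 2061-12-19 13:49:42.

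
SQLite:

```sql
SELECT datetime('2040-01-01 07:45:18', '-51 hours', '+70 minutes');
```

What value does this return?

-51 hours from 2040-01-01 07:45:18 is 2039-12-30 04:45:18 (crosses midnight).
70 minutes = 1h 10m; +70 minutes from 2039-12-30 04:45:18 is 2039-12-30 05:55:18.

2039-12-30 05:55:18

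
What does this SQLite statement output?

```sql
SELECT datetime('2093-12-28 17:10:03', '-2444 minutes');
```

2093-12-27 00:26:03

2444 minutes = 40h 44m; -2444 minutes from 2093-12-28 17:10:03 is 2093-12-27 00:26:03 (crosses midnight).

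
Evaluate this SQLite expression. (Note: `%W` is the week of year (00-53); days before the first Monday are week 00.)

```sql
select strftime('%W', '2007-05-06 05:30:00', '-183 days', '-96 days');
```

31

First apply '-183 days', '-96 days': 2007-05-06 05:30:00 → 2006-07-31 05:30:00.
2006-07-31 is a Monday. SQLite's %W counts Mondays since the year started; the result is 31.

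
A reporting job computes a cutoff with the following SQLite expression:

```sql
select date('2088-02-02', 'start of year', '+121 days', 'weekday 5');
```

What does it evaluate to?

2088-05-07

`start of year` rewinds 2088-02-02 to 2088-01-01.
Applying '+121 days' to 2088-01-01: counting 121 days forward gives 2088-05-01.
`weekday 5` advances to the next Friday; 2088-05-01 is a Saturday, so it moves forward to 2088-05-07.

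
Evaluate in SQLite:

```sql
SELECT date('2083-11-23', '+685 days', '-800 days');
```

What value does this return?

Applying '+685 days' to 2083-11-23: counting 685 days forward gives 2085-10-08.
Applying '-800 days' to 2085-10-08: counting 800 days back gives 2083-07-31.

2083-07-31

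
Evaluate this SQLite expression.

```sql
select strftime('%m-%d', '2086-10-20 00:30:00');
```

10-20

`%m-%d` extracts the month-day: 10-20.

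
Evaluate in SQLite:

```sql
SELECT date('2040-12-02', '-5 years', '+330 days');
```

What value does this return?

2036-10-27

Adding -5 years to 2040-12-02 gives 2035-12-02.
Applying '+330 days' to 2035-12-02: counting 330 days forward gives 2036-10-27.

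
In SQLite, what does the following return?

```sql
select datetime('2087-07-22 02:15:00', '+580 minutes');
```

2087-07-22 11:55:00

580 minutes = 9h 40m; +580 minutes from 2087-07-22 02:15:00 is 2087-07-22 11:55:00.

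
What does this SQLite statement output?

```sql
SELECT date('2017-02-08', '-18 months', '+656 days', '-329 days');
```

Adding -18 months to 2017-02-08 gives 2015-08-08.
Applying '+656 days' to 2015-08-08: counting 656 days forward gives 2017-05-25.
Applying '-329 days' to 2017-05-25: counting 329 days back gives 2016-06-30.

2016-06-30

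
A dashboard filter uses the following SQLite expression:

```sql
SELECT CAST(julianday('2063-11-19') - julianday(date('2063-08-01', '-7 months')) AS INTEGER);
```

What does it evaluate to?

Adding -7 months to 2063-08-01 gives 2063-01-01.
30 days remain in January 2063 after the 1st (31 − 1).
Full months from February 2063 through October 2063 contribute their day counts.
Then 19 days into November 2063.
Total: 30 + 28 + 31 + 30 + 31 + 30 + 31 + 31 + 30 + 31 + 19 = 322.

322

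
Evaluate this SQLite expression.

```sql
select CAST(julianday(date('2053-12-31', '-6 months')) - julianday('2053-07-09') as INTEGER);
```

-8

Adding -6 months to 2053-12-31 targets 2053-06-31. June 2053 has only 30 days, so SQLite normalizes the 1-day overflow forward to 2053-07-01.
Both dates are in July 2053: 9 − 1 = 8.
The subtraction is earlier − later, so the result is −8 → -8.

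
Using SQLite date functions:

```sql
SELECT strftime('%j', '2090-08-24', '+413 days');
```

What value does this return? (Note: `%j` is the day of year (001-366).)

First apply '+413 days': 2090-08-24 → 2091-10-11.
Day-of-year for 2091-10-11: days since 2091-01-01 inclusive = 284, zero-padded to 284.

284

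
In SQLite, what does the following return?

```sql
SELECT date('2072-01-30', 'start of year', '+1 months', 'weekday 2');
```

2072-02-02

`start of year` rewinds 2072-01-30 to 2072-01-01.
Adding +1 month to 2072-01-01 gives 2072-02-01.
`weekday 2` advances to the next Tuesday; 2072-02-01 is a Monday, so it moves forward to 2072-02-02.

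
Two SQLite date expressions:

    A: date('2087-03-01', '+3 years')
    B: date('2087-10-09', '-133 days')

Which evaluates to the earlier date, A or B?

B

A = 2090-03-01.
B = 2087-05-29.
B is earlier.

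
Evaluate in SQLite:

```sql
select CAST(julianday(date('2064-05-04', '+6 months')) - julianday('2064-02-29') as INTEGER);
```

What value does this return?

249

Adding +6 months to 2064-05-04 gives 2064-11-04.
0 days remain in February 2064 after the 29th (29 − 29).
Full months from March 2064 through October 2064 contribute their day counts.
Then 4 days into November 2064.
Total: 0 + 31 + 30 + 31 + 30 + 31 + 31 + 30 + 31 + 4 = 249.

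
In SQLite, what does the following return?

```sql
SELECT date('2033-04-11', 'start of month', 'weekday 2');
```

`start of month` rewinds 2033-04-11 to 2033-04-01.
`weekday 2` advances to the next Tuesday; 2033-04-01 is a Friday, so it moves forward to 2033-04-05.

2033-04-05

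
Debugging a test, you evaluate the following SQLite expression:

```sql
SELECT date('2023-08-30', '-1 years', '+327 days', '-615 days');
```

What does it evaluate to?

Adding -1 year to 2023-08-30 gives 2022-08-30.
Applying '+327 days' to 2022-08-30: counting 327 days forward gives 2023-07-23.
Applying '-615 days' to 2023-07-23: counting 615 days back gives 2021-11-15.

2021-11-15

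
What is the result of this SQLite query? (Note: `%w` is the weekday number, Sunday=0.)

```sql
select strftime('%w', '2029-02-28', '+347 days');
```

0

First apply '+347 days': 2029-02-28 → 2030-02-10.
2030-02-10 is a Sunday; with Sunday=0 that is 0.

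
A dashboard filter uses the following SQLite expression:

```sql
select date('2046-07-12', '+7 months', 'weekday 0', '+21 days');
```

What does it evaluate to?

2047-03-10

Adding +7 months to 2046-07-12 gives 2047-02-12.
`weekday 0` advances to the next Sunday; 2047-02-12 is a Tuesday, so it moves forward to 2047-02-17.
February 2047 has 28 days; 11 remain after the 17th, so 12 days reach 2047-03-01.
Advancing 9 more days within March lands on 2047-03-10.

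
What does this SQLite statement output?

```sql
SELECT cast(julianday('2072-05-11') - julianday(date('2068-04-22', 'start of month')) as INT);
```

`start of month` rewinds 2068-04-22 to 2068-04-01.
29 days remain in April 2068 after the 1st (30 − 1).
Full months from May 2068 through April 2072 contribute their day counts.
Then 11 days into May 2072.
Total: 29 + 31 + 30 + 31 + 31 + 30 + 31 + 30 + 31 + 31 + 28 + 31 + 30 + 31 + 30 + 31 + 31 + 30 + 31 + 30 + 31 + 31 + 28 + 31 + 30 + 31 + 30 + 31 + 31 + 30 + 31 + 30 + 31 + 31 + 28 + 31 + 30 + 31 + 30 + 31 + 31 + 30 + 31 + 30 + 31 + 31 + 29 + 31 + 30 + 11 = 1501.

1501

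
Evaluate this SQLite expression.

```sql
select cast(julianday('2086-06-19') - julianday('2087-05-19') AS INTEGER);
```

-334

11 days remain in June 2086 after the 19th (30 − 19).
Full months from July 2086 through April 2087 contribute their day counts.
Then 19 days into May 2087.
Total: 11 + 31 + 31 + 30 + 31 + 30 + 31 + 31 + 28 + 31 + 30 + 19 = 334.
The subtraction is earlier − later, so the result is −334 → -334.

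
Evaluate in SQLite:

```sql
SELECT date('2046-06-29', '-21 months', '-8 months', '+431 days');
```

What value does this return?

Adding -21 months to 2046-06-29 gives 2044-09-29.
Adding -8 months to 2044-09-29 gives 2044-01-29.
Applying '+431 days' to 2044-01-29: counting 431 days forward gives 2045-04-04.

2045-04-04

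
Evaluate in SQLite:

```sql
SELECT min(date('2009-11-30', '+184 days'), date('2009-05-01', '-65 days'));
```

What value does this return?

2009-02-25

date('2009-11-30', '+184 days') → 2010-06-02.
date('2009-05-01', '-65 days') → 2009-02-25.
Earlier of the two is 2009-02-25.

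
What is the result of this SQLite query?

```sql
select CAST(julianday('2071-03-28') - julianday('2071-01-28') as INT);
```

59

3 days remain in January 2071 after the 28th (31 − 28).
February 2071: 28 days.
Then 28 days into March 2071.
Total: 3 + 28 + 28 = 59.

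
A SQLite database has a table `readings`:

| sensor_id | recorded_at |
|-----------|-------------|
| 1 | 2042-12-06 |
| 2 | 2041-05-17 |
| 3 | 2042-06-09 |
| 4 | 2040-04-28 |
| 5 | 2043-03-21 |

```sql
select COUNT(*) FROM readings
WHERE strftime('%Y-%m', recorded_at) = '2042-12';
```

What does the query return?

1

Rows with year-month 2042-12: 2042-12-06 → 1.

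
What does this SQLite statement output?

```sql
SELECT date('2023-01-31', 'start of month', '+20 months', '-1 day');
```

`start of month` rewinds 2023-01-31 to 2023-01-01.
Adding +20 months to 2023-01-01 gives 2024-09-01.
Going back 1 day from 2024-09-01 reaches 2024-08-31 (last day of August, 31 days).

2024-08-31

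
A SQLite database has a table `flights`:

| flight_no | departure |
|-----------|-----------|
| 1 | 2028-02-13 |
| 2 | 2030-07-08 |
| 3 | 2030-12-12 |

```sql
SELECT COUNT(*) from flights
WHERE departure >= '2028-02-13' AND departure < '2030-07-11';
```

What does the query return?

2

Rows in [2028-02-13, 2030-07-11): 2028-02-13, 2030-07-08 → 2 rows.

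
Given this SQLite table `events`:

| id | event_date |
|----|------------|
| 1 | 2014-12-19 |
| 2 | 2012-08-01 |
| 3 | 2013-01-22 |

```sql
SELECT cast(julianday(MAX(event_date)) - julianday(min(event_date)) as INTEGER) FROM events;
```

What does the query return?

MIN = 2012-08-01, MAX = 2014-12-19.
30 days remain in August 2012 after the 1st (31 − 1).
Full months from September 2012 through November 2014 contribute their day counts.
Then 19 days into December 2014.
Total: 30 + 30 + 31 + 30 + 31 + 31 + 28 + 31 + 30 + 31 + 30 + 31 + 31 + 30 + 31 + 30 + 31 + 31 + 28 + 31 + 30 + 31 + 30 + 31 + 31 + 30 + 31 + 30 + 19 = 870.

870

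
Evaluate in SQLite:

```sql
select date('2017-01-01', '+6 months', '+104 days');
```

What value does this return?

2017-10-13

Adding +6 months to 2017-01-01 gives 2017-07-01.
Applying '+104 days' to 2017-07-01: counting 104 days forward gives 2017-10-13.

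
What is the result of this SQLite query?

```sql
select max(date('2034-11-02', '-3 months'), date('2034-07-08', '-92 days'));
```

2034-08-02

date('2034-11-02', '-3 months') → 2034-08-02.
date('2034-07-08', '-92 days') → 2034-04-07.
Later of the two is 2034-08-02.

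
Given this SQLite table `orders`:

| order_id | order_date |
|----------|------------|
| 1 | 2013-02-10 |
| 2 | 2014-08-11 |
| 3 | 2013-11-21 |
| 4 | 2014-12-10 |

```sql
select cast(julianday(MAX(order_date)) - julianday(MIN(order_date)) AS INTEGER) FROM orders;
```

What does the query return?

MIN = 2013-02-10, MAX = 2014-12-10.
18 days remain in February 2013 after the 10th (28 − 10).
Full months from March 2013 through November 2014 contribute their day counts.
Then 10 days into December 2014.
Total: 18 + 31 + 30 + 31 + 30 + 31 + 31 + 30 + 31 + 30 + 31 + 31 + 28 + 31 + 30 + 31 + 30 + 31 + 31 + 30 + 31 + 30 + 10 = 668.

668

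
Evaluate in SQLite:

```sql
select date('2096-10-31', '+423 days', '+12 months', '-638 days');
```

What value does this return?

2097-03-30

Applying '+423 days' to 2096-10-31: counting 423 days forward gives 2097-12-28.
Adding +12 months to 2097-12-28 gives 2098-12-28.
Applying '-638 days' to 2098-12-28: counting 638 days back gives 2097-03-30.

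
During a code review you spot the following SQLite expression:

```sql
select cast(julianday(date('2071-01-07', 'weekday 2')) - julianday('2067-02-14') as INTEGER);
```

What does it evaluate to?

1429

`weekday 2` advances to the next Tuesday; 2071-01-07 is a Wednesday, so it moves forward to 2071-01-13.
14 days remain in February 2067 after the 14th (28 − 14).
Full months from March 2067 through December 2070 contribute their day counts.
Then 13 days into January 2071.
Total: 14 + 31 + 30 + 31 + 30 + 31 + 31 + 30 + 31 + 30 + 31 + 31 + 29 + 31 + 30 + 31 + 30 + 31 + 31 + 30 + 31 + 30 + 31 + 31 + 28 + 31 + 30 + 31 + 30 + 31 + 31 + 30 + 31 + 30 + 31 + 31 + 28 + 31 + 30 + 31 + 30 + 31 + 31 + 30 + 31 + 30 + 31 + 13 = 1429.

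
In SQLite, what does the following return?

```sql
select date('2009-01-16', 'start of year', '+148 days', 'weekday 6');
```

`start of year` rewinds 2009-01-16 to 2009-01-01.
Applying '+148 days' to 2009-01-01: counting 148 days forward gives 2009-05-29.
`weekday 6` advances to the next Saturday; 2009-05-29 is a Friday, so it moves forward to 2009-05-30.

2009-05-30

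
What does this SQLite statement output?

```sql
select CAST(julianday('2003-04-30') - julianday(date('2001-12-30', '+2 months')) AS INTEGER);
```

Adding +2 months to 2001-12-30 targets 2002-02-30. February 2002 has only 28 days, so SQLite normalizes the 2-day overflow forward to 2002-03-02.
29 days remain in March 2002 after the 2nd (31 − 2).
Full months from April 2002 through March 2003 contribute their day counts.
Then 30 days into April 2003.
Total: 29 + 30 + 31 + 30 + 31 + 31 + 30 + 31 + 30 + 31 + 31 + 28 + 31 + 30 = 424.

424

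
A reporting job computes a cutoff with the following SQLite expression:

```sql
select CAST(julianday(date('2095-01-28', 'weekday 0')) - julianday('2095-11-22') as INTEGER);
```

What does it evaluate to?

-296

`weekday 0` advances to the next Sunday; 2095-01-28 is a Friday, so it moves forward to 2095-01-30.
1 day remains in January 2095 after the 30th (31 − 30).
Full months from February 2095 through October 2095 contribute their day counts.
Then 22 days into November 2095.
Total: 1 + 28 + 31 + 30 + 31 + 30 + 31 + 31 + 30 + 31 + 22 = 296.
The subtraction is earlier − later, so the result is −296 → -296.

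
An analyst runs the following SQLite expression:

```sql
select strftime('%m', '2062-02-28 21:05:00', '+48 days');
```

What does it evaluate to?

First apply '+48 days': 2062-02-28 21:05:00 → 2062-04-17 21:05:00.
`%m` extracts the 2-digit month (01-12): 04.

04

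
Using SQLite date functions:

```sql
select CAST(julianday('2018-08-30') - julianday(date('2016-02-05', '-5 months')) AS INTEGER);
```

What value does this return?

Adding -5 months to 2016-02-05 gives 2015-09-05.
25 days remain in September 2015 after the 5th (30 − 5).
Full months from October 2015 through July 2018 contribute their day counts.
Then 30 days into August 2018.
Total: 25 + 31 + 30 + 31 + 31 + 29 + 31 + 30 + 31 + 30 + 31 + 31 + 30 + 31 + 30 + 31 + 31 + 28 + 31 + 30 + 31 + 30 + 31 + 31 + 30 + 31 + 30 + 31 + 31 + 28 + 31 + 30 + 31 + 30 + 31 + 30 = 1090.

1090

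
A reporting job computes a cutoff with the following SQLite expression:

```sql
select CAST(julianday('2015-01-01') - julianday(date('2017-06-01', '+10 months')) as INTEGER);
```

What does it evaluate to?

Adding +10 months to 2017-06-01 gives 2018-04-01.
30 days remain in January 2015 after the 1st (31 − 1).
Full months from February 2015 through March 2018 contribute their day counts.
Then 1 day into April 2018.
Total: 30 + 28 + 31 + 30 + 31 + 30 + 31 + 31 + 30 + 31 + 30 + 31 + 31 + 29 + 31 + 30 + 31 + 30 + 31 + 31 + 30 + 31 + 30 + 31 + 31 + 28 + 31 + 30 + 31 + 30 + 31 + 31 + 30 + 31 + 30 + 31 + 31 + 28 + 31 + 1 = 1186.
The subtraction is earlier − later, so the result is −1186 → -1186.

-1186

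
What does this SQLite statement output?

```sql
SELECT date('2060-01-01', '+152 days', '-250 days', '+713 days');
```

Applying '+152 days' to 2060-01-01: counting 152 days forward gives 2060-06-01.
Applying '-250 days' to 2060-06-01: counting 250 days back gives 2059-09-25.
Applying '+713 days' to 2059-09-25: counting 713 days forward gives 2061-09-07.

2061-09-07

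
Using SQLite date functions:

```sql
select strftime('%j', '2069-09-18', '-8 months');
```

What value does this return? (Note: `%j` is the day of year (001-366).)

018

First apply '-8 months': 2069-09-18 → 2069-01-18.
Day-of-year for 2069-01-18: days since 2069-01-01 inclusive = 18, zero-padded to 018.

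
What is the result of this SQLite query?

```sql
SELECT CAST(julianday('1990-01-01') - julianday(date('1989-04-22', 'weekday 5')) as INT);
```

248

`weekday 5` advances to the next Friday; 1989-04-22 is a Saturday, so it moves forward to 1989-04-28.
2 days remain in April 1989 after the 28th (30 − 28).
Full months from May 1989 through December 1989 contribute their day counts.
Then 1 day into January 1990.
Total: 2 + 31 + 30 + 31 + 31 + 30 + 31 + 30 + 31 + 1 = 248.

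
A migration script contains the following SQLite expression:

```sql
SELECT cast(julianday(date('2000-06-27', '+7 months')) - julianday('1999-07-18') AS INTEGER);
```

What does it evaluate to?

Adding +7 months to 2000-06-27 gives 2001-01-27.
13 days remain in July 1999 after the 18th (31 − 18).
Full months from August 1999 through December 2000 contribute their day counts.
Then 27 days into January 2001.
Total: 13 + 31 + 30 + 31 + 30 + 31 + 31 + 29 + 31 + 30 + 31 + 30 + 31 + 31 + 30 + 31 + 30 + 31 + 27 = 559.

559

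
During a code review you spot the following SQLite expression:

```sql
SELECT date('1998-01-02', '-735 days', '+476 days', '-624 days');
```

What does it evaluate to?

Applying '-735 days' to 1998-01-02: counting 735 days back gives 1995-12-29.
Applying '+476 days' to 1995-12-29: counting 476 days forward gives 1997-04-18.
Applying '-624 days' to 1997-04-18: counting 624 days back gives 1995-08-03.

1995-08-03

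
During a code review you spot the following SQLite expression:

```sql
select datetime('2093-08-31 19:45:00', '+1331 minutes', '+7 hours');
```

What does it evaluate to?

2093-09-02 00:56:00

1331 minutes = 22h 11m; +1331 minutes from 2093-08-31 19:45:00 is 2093-09-01 17:56:00 (crosses midnight).
+7 hours from 2093-09-01 17:56:00 is 2093-09-02 00:56:00 (crosses midnight).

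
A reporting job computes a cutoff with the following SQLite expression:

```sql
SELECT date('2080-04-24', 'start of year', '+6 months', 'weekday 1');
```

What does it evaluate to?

`start of year` rewinds 2080-04-24 to 2080-01-01.
Adding +6 months to 2080-01-01 gives 2080-07-01.
`weekday 1` advances to the next Monday; 2080-07-01 is already a Monday, so it stays at 2080-07-01.

2080-07-01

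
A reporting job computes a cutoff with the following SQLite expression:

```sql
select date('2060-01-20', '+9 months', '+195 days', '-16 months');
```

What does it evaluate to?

2060-01-03

Adding +9 months to 2060-01-20 gives 2060-10-20.
Applying '+195 days' to 2060-10-20: counting 195 days forward gives 2061-05-03.
Adding -16 months to 2061-05-03 gives 2060-01-03.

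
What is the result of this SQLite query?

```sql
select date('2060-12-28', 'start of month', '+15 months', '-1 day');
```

`start of month` rewinds 2060-12-28 to 2060-12-01.
Adding +15 months to 2060-12-01 gives 2062-03-01.
Going back 1 day from 2062-03-01 reaches 2062-02-28 (last day of February, 28 days).

2062-02-28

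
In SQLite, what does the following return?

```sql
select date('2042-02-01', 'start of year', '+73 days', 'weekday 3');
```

`start of year` rewinds 2042-02-01 to 2042-01-01.
Applying '+73 days' to 2042-01-01: counting 73 days forward gives 2042-03-15.
`weekday 3` advances to the next Wednesday; 2042-03-15 is a Saturday, so it moves forward to 2042-03-19.

2042-03-19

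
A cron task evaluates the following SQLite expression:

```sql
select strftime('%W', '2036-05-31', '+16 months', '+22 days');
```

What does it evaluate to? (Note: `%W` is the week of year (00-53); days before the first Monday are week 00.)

42

First apply '+16 months', '+22 days': 2036-05-31 → 2037-10-23.
2037-10-23 is a Friday. SQLite's %W counts Mondays since the year started; the result is 42.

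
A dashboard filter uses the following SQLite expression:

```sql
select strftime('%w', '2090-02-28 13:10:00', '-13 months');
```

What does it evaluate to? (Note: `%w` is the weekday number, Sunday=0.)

First apply '-13 months': 2090-02-28 13:10:00 → 2089-01-28 13:10:00.
2089-01-28 is a Friday; with Sunday=0 that is 5.

5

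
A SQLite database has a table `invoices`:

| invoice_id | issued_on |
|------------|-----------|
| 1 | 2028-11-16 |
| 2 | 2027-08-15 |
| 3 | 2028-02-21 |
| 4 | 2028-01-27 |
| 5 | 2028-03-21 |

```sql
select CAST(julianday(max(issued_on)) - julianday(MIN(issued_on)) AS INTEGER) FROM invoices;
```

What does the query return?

MIN = 2027-08-15, MAX = 2028-11-16.
16 days remain in August 2027 after the 15th (31 − 15).
Full months from September 2027 through October 2028 contribute their day counts.
Then 16 days into November 2028.
Total: 16 + 30 + 31 + 30 + 31 + 31 + 29 + 31 + 30 + 31 + 30 + 31 + 31 + 30 + 31 + 16 = 459.

459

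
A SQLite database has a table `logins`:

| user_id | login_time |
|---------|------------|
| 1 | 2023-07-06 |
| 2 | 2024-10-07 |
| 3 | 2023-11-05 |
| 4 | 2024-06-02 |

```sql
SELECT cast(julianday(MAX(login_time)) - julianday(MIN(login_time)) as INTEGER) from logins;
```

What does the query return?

459

MIN = 2023-07-06, MAX = 2024-10-07.
25 days remain in July 2023 after the 6th (31 − 6).
Full months from August 2023 through September 2024 contribute their day counts.
Then 7 days into October 2024.
Total: 25 + 31 + 30 + 31 + 30 + 31 + 31 + 29 + 31 + 30 + 31 + 30 + 31 + 31 + 30 + 7 = 459.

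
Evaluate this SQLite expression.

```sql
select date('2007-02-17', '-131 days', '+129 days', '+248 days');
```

2007-10-21

Applying '-131 days' to 2007-02-17: counting 131 days back gives 2006-10-09.
Applying '+129 days' to 2006-10-09: counting 129 days forward gives 2007-02-15.
Applying '+248 days' to 2007-02-15: counting 248 days forward gives 2007-10-21.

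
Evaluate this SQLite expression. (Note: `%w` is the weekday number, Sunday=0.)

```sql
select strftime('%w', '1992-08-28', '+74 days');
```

2

First apply '+74 days': 1992-08-28 → 1992-11-10.
1992-11-10 is a Tuesday; with Sunday=0 that is 2.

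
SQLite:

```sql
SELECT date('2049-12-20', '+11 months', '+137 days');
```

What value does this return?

Adding +11 months to 2049-12-20 gives 2050-11-20.
Applying '+137 days' to 2050-11-20: counting 137 days forward gives 2051-04-06.

2051-04-06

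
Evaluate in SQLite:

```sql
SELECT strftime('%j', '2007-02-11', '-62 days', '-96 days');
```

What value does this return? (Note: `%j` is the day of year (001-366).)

First apply '-62 days', '-96 days': 2007-02-11 → 2006-09-06.
Day-of-year for 2006-09-06: days since 2006-01-01 inclusive = 249, zero-padded to 249.

249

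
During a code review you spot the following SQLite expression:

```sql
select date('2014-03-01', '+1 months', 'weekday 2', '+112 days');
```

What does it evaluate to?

2014-07-22

Adding +1 month to 2014-03-01 gives 2014-04-01.
`weekday 2` advances to the next Tuesday; 2014-04-01 is already a Tuesday, so it stays at 2014-04-01.
Applying '+112 days' to 2014-04-01: counting 112 days forward gives 2014-07-22.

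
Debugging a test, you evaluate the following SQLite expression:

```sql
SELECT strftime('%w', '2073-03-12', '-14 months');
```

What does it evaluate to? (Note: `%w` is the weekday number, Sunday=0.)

2

First apply '-14 months': 2073-03-12 → 2072-01-12.
2072-01-12 is a Tuesday; with Sunday=0 that is 2.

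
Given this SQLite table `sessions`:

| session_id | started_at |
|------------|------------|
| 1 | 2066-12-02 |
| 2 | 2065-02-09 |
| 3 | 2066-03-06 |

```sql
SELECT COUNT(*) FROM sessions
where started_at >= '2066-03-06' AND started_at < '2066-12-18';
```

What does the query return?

Rows in [2066-03-06, 2066-12-18): 2066-12-02, 2066-03-06 → 2 rows.

2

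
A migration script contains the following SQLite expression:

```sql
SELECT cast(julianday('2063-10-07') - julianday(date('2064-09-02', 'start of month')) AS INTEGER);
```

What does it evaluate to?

-330

`start of month` rewinds 2064-09-02 to 2064-09-01.
24 days remain in October 2063 after the 7th (31 − 7).
Full months from November 2063 through August 2064 contribute their day counts.
Then 1 day into September 2064.
Total: 24 + 30 + 31 + 31 + 29 + 31 + 30 + 31 + 30 + 31 + 31 + 1 = 330.
The subtraction is earlier − later, so the result is −330 → -330.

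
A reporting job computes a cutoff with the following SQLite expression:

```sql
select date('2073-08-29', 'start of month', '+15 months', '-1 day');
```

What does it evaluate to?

`start of month` rewinds 2073-08-29 to 2073-08-01.
Adding +15 months to 2073-08-01 gives 2074-11-01.
Going back 1 day from 2074-11-01 reaches 2074-10-31 (last day of October, 31 days).

2074-10-31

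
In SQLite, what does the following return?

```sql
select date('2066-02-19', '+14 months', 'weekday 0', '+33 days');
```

2067-05-27

Adding +14 months to 2066-02-19 gives 2067-04-19.
`weekday 0` advances to the next Sunday; 2067-04-19 is a Tuesday, so it moves forward to 2067-04-24.
April 2067 has 30 days; 6 remain after the 24th, so 7 days reach 2067-05-01.
Advancing 26 more days within May lands on 2067-05-27.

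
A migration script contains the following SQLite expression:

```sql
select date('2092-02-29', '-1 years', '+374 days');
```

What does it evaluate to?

Adding -1 year to 2092-02-29 targets 2091-02-29, but 2091 is not a leap year, so SQLite normalizes to 2091-03-01.
Applying '+374 days' to 2091-03-01: counting 374 days forward gives 2092-03-09.

2092-03-09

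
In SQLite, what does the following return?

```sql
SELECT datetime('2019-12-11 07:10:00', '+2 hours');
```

+2 hours from 2019-12-11 07:10:00 is 2019-12-11 09:10:00.

2019-12-11 09:10:00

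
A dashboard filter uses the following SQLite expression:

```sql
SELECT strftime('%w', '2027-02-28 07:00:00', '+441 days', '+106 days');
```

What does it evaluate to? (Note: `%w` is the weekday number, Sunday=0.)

1

First apply '+441 days', '+106 days': 2027-02-28 07:00:00 → 2028-08-28 07:00:00.
2028-08-28 is a Monday; with Sunday=0 that is 1.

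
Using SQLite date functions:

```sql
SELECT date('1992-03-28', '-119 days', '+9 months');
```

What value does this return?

Applying '-119 days' to 1992-03-28: counting 119 days back gives 1991-11-30.
Adding +9 months to 1991-11-30 gives 1992-08-30.

1992-08-30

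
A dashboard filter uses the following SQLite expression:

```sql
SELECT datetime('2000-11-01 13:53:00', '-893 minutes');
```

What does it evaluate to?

893 minutes = 14h 53m; -893 minutes from 2000-11-01 13:53:00 is 2000-10-31 23:00:00 (crosses midnight).

2000-10-31 23:00:00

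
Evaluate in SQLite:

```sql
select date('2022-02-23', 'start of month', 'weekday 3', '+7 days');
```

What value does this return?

`start of month` rewinds 2022-02-23 to 2022-02-01.
`weekday 3` advances to the next Wednesday; 2022-02-01 is a Tuesday, so it moves forward to 2022-02-02.
Advancing 7 more days within February lands on 2022-02-09.

2022-02-09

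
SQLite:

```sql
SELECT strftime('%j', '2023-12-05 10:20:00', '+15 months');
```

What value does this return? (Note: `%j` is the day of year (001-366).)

First apply '+15 months': 2023-12-05 10:20:00 → 2025-03-05 10:20:00.
Day-of-year for 2025-03-05: days since 2025-01-01 inclusive = 64, zero-padded to 064.

064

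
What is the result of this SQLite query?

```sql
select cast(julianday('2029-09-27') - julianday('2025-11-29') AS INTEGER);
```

1398

1 day remains in November 2025 after the 29th (30 − 29).
Full months from December 2025 through August 2029 contribute their day counts.
Then 27 days into September 2029.
Total: 1 + 31 + 31 + 28 + 31 + 30 + 31 + 30 + 31 + 31 + 30 + 31 + 30 + 31 + 31 + 28 + 31 + 30 + 31 + 30 + 31 + 31 + 30 + 31 + 30 + 31 + 31 + 29 + 31 + 30 + 31 + 30 + 31 + 31 + 30 + 31 + 30 + 31 + 31 + 28 + 31 + 30 + 31 + 30 + 31 + 31 + 27 = 1398.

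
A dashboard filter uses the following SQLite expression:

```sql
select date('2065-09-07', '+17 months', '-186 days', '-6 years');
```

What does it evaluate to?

2060-08-05

Adding +17 months to 2065-09-07 gives 2067-02-07.
Applying '-186 days' to 2067-02-07: counting 186 days back gives 2066-08-05.
Adding -6 years to 2066-08-05 gives 2060-08-05.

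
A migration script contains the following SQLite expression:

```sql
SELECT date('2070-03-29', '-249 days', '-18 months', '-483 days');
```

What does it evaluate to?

2066-09-27

Applying '-249 days' to 2070-03-29: counting 249 days back gives 2069-07-23.
Adding -18 months to 2069-07-23 gives 2068-01-23.
Applying '-483 days' to 2068-01-23: counting 483 days back gives 2066-09-27.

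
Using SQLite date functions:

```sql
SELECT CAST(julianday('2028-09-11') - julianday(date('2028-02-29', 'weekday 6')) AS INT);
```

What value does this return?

`weekday 6` advances to the next Saturday; 2028-02-29 is a Tuesday, so it moves forward to 2028-03-04.
27 days remain in March 2028 after the 4th (31 − 4).
April 2028: 30 days.
May 2028: 31 days.
June 2028: 30 days.
July 2028: 31 days.
August 2028: 31 days.
Then 11 days into September 2028.
Total: 27 + 30 + 31 + 30 + 31 + 31 + 11 = 191.

191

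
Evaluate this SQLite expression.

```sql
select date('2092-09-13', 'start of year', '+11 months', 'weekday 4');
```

`start of year` rewinds 2092-09-13 to 2092-01-01.
Adding +11 months to 2092-01-01 gives 2092-12-01.
`weekday 4` advances to the next Thursday; 2092-12-01 is a Monday, so it moves forward to 2092-12-04.

2092-12-04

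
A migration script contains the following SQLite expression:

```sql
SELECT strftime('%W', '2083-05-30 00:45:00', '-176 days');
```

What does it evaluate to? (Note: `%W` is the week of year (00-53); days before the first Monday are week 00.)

First apply '-176 days': 2083-05-30 00:45:00 → 2082-12-05 00:45:00.
2082-12-05 is a Saturday. SQLite's %W counts Mondays since the year started; the result is 48.

48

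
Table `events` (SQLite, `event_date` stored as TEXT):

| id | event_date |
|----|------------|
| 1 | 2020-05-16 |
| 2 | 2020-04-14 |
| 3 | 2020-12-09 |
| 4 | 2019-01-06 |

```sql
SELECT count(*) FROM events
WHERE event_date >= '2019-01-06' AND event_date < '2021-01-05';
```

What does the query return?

Rows in [2019-01-06, 2021-01-05): 2020-05-16, 2020-04-14, 2020-12-09, 2019-01-06 → 4 rows.

4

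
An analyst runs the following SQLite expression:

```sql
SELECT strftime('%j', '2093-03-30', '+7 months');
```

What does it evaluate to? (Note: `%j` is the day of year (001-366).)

First apply '+7 months': 2093-03-30 → 2093-10-30.
Day-of-year for 2093-10-30: days since 2093-01-01 inclusive = 303, zero-padded to 303.

303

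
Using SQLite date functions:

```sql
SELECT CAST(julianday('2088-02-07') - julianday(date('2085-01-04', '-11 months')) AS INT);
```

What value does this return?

1464

Adding -11 months to 2085-01-04 gives 2084-02-04.
25 days remain in February 2084 after the 4th (29 − 4).
Full months from March 2084 through January 2088 contribute their day counts.
Then 7 days into February 2088.
Total: 25 + 31 + 30 + 31 + 30 + 31 + 31 + 30 + 31 + 30 + 31 + 31 + 28 + 31 + 30 + 31 + 30 + 31 + 31 + 30 + 31 + 30 + 31 + 31 + 28 + 31 + 30 + 31 + 30 + 31 + 31 + 30 + 31 + 30 + 31 + 31 + 28 + 31 + 30 + 31 + 30 + 31 + 31 + 30 + 31 + 30 + 31 + 31 + 7 = 1464.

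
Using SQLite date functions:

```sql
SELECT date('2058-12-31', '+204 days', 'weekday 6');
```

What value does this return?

Applying '+204 days' to 2058-12-31: counting 204 days forward gives 2059-07-23.
`weekday 6` advances to the next Saturday; 2059-07-23 is a Wednesday, so it moves forward to 2059-07-26.

2059-07-26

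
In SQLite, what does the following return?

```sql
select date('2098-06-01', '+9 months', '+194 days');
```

Adding +9 months to 2098-06-01 gives 2099-03-01.
Applying '+194 days' to 2099-03-01: counting 194 days forward gives 2099-09-11.

2099-09-11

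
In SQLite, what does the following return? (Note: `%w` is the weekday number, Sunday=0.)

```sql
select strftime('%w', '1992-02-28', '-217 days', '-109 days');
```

1

First apply '-217 days', '-109 days': 1992-02-28 → 1991-04-08.
1991-04-08 is a Monday; with Sunday=0 that is 1.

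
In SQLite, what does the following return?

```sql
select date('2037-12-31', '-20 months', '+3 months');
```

Adding -20 months to 2037-12-31 targets 2036-04-31. April 2036 has only 30 days, so SQLite normalizes the 1-day overflow forward to 2036-05-01.
Adding +3 months to 2036-05-01 gives 2036-08-01.

2036-08-01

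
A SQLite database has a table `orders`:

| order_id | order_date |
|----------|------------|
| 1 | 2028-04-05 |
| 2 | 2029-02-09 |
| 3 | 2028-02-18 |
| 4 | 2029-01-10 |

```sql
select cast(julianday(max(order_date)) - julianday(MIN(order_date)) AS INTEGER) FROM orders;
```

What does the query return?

357

MIN = 2028-02-18, MAX = 2029-02-09.
11 days remain in February 2028 after the 18th (29 − 18).
Full months from March 2028 through January 2029 contribute their day counts.
Then 9 days into February 2029.
Total: 11 + 31 + 30 + 31 + 30 + 31 + 31 + 30 + 31 + 30 + 31 + 31 + 9 = 357.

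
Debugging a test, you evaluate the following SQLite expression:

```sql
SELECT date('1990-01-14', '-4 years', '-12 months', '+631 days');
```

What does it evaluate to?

1986-10-07

Adding -4 years to 1990-01-14 gives 1986-01-14.
Adding -12 months to 1986-01-14 gives 1985-01-14.
Applying '+631 days' to 1985-01-14: counting 631 days forward gives 1986-10-07.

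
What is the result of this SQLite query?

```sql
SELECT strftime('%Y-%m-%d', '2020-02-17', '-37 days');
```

2020-01-11

First apply '-37 days': 2020-02-17 → 2020-01-11.
`%Y-%m-%d` extracts the ISO date: 2020-01-11.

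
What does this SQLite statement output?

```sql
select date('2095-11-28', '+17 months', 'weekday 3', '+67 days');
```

Adding +17 months to 2095-11-28 gives 2097-04-28.
`weekday 3` advances to the next Wednesday; 2097-04-28 is a Sunday, so it moves forward to 2097-05-01.
Applying '+67 days' to 2097-05-01: counting 67 days forward gives 2097-07-07.

2097-07-07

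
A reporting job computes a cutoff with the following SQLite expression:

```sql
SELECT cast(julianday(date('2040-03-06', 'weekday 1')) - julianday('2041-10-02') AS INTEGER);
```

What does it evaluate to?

`weekday 1` advances to the next Monday; 2040-03-06 is a Tuesday, so it moves forward to 2040-03-12.
19 days remain in March 2040 after the 12th (31 − 12).
Full months from April 2040 through September 2041 contribute their day counts.
Then 2 days into October 2041.
Total: 19 + 30 + 31 + 30 + 31 + 31 + 30 + 31 + 30 + 31 + 31 + 28 + 31 + 30 + 31 + 30 + 31 + 31 + 30 + 2 = 569.
The subtraction is earlier − later, so the result is −569 → -569.

-569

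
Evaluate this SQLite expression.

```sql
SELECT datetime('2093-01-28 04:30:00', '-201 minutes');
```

201 minutes = 3h 21m; -201 minutes from 2093-01-28 04:30:00 is 2093-01-28 01:09:00.

2093-01-28 01:09:00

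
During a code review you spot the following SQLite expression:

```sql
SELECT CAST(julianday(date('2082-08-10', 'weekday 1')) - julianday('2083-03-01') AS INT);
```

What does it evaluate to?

`weekday 1` advances to the next Monday; 2082-08-10 is already a Monday, so it stays at 2082-08-10.
21 days remain in August 2082 after the 10th (31 − 10).
Full months from September 2082 through February 2083 contribute their day counts.
Then 1 day into March 2083.
Total: 21 + 30 + 31 + 30 + 31 + 31 + 28 + 1 = 203.
The subtraction is earlier − later, so the result is −203 → -203.

-203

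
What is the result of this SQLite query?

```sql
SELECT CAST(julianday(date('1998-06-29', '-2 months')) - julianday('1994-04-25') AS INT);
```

1465

Adding -2 months to 1998-06-29 gives 1998-04-29.
5 days remain in April 1994 after the 25th (30 − 25).
Full months from May 1994 through March 1998 contribute their day counts.
Then 29 days into April 1998.
Total: 5 + 31 + 30 + 31 + 31 + 30 + 31 + 30 + 31 + 31 + 28 + 31 + 30 + 31 + 30 + 31 + 31 + 30 + 31 + 30 + 31 + 31 + 29 + 31 + 30 + 31 + 30 + 31 + 31 + 30 + 31 + 30 + 31 + 31 + 28 + 31 + 30 + 31 + 30 + 31 + 31 + 30 + 31 + 30 + 31 + 31 + 28 + 31 + 29 = 1465.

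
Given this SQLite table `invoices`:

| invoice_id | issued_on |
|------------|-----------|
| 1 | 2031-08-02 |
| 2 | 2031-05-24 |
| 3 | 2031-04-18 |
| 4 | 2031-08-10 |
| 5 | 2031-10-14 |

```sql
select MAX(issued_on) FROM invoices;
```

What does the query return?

MAX over {2031-04-18, 2031-05-24, 2031-08-02, 2031-08-10, 2031-10-14}.

2031-10-14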